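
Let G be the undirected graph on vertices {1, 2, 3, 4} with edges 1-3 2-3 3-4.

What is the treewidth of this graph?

1

A width-1 tree decomposition is:
Bags: B1 = {1, 3}  B2 = {2, 3}  B3 = {3, 4}
Tree: B1–B2, B1–B3
Each bag holds 2 vertices, so the decomposition has width 1, which upper-bounds the treewidth. G has an edge, so its treewidth is at least 1. Hence tw(G) = 1 exactly.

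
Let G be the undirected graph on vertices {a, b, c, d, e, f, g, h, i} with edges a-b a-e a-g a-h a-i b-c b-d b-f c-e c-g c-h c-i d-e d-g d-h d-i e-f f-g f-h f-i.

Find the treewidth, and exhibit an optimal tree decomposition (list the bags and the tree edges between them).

Treewidth 4.
Bags: B1 = {a, b, c, d, f}  B2 = {a, c, d, f, h}  B3 = {a, c, d, f, g}  B4 = {a, c, d, f, i}  B5 = {a, c, d, e, f}
Tree: B1–B2, B2–B3, B3–B4, B4–B5

Each bag holds 5 vertices, so the decomposition has width 4, which upper-bounds the treewidth. For the lower bound: the 5 vertex sets {b,d}, {a,h}, {c,g}, {f}, {i} are disjoint, each induces a connected subgraph, and every pair is joined by at least one edge of G. Contracting each set to a single vertex therefore yields K_{5} as a minor, and since treewidth is minor-monotone, tw(G) ≥ tw(K_{5}) = 4. Hence tw(G) = 4 exactly.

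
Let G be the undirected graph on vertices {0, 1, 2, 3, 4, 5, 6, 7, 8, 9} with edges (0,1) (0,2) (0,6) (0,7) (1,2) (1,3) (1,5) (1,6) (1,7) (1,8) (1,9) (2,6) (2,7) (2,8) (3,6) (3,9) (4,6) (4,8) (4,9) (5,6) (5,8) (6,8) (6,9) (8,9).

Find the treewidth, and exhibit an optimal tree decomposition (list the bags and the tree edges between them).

Treewidth 3.
Bags: B1 = {1, 2, 6, 8}  B2 = {0, 1, 2, 6}  B3 = {1, 6, 8, 9}  B4 = {0, 1, 2, 7}  B5 = {4, 6, 8, 9}  B6 = {1, 5, 6, 8}  B7 = {1, 3, 6, 9}
Tree: B1–B2, B1–B3, B2–B4, B3–B5, B1–B6, B3–B7

Every bag has size at most 4, so the width is 4 − 1 = 3 and tw(G) ≤ 3. On the other hand G contains the 4-clique {0, 1, 2, 6}. A clique must lie in a single bag of any decomposition, so no decomposition can have width below 3. Therefore the treewidth is 3.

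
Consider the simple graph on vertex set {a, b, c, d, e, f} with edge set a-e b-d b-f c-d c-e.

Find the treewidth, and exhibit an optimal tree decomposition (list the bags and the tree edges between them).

Treewidth 1.
One such decomposition:
Bags: B1 = {a, e}  B2 = {c, e}  B3 = {c, d}  B4 = {b, d}  B5 = {b, f}
Tree: B1–B2, B2–B3, B3–B4, B4–B5

Every bag has size at most 2, so the width is 2 − 1 = 1 and tw(G) ≤ 1. G has an edge, so its treewidth is at least 1. Hence tw(G) = 1 exactly.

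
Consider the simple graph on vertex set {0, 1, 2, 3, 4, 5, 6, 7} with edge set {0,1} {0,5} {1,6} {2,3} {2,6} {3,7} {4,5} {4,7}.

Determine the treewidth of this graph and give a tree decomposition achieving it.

Treewidth 2.
One such decomposition:
Bags: B1 = {3, 4, 7}  B2 = {3, 4, 5}  B3 = {0, 3, 5}  B4 = {0, 1, 3}  B5 = {1, 3, 6}  B6 = {2, 3, 6}
Tree: B1–B2, B2–B3, B3–B4, B4–B5, B5–B6

Every bag has size at most 3, so the width is 3 − 1 = 2 and tw(G) ≤ 2. The edges 3–7–4–5–0–1–6–2–3 form a cycle, so G is not a tree and its treewidth is at least 2. Combining the bounds, tw(G) = 2.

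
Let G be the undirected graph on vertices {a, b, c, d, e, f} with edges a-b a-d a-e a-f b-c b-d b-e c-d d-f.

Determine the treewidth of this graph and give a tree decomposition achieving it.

Each bag holds 3 vertices, so the decomposition has width 2, which upper-bounds the treewidth. Conversely, {b, c, d} is a clique of size 3, and the vertices of any clique must share a bag in every tree decomposition; so some bag has ≥ 3 vertices and tw(G) ≥ 2. Therefore the treewidth is 2.

Treewidth 2.
One optimal decomposition is:
Bags: B1 = {a, b, d}  B2 = {b, c, d}  B3 = {a, b, e}  B4 = {a, d, f}
Tree: B1–B2, B1–B3, B1–B4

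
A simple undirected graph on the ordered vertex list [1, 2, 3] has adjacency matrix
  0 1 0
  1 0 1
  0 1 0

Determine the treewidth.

A width-1 tree decomposition is:
Bags: B1 = {2, 3}  B2 = {1, 2}
Tree: B1–B2
Every bag has size at most 2, so the width is 2 − 1 = 1 and tw(G) ≤ 1. Any graph with an edge has treewidth ≥ 1, and G has the edge 3–2. The upper and lower bounds meet at 1, so that is the treewidth.

1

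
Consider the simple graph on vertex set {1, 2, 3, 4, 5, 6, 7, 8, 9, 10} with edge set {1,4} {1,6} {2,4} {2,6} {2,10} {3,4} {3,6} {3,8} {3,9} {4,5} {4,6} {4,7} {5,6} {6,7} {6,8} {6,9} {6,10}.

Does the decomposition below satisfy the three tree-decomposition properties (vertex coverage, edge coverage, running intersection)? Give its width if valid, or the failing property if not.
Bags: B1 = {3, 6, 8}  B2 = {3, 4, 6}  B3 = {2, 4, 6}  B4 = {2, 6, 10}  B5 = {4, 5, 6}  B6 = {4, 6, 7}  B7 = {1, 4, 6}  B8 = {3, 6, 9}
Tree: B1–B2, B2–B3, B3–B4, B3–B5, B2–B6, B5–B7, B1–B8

Checking the three conditions: (i) the bags cover all of {1, 2, 3, 4, 5, 6, 7, 8, 9, 10}; (ii) for each edge, some bag contains both endpoints; (iii) the bags containing any fixed vertex form a subtree. All hold, so the decomposition is valid with width 3 − 1 = 2.

Yes; width 2.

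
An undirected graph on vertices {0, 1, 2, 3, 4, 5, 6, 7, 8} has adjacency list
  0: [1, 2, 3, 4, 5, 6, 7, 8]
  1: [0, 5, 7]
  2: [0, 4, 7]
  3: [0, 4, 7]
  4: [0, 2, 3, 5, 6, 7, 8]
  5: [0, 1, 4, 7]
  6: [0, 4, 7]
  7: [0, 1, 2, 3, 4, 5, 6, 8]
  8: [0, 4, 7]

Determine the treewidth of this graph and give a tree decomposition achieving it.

Each bag holds 4 vertices, so the decomposition has width 3, which upper-bounds the treewidth. For the lower bound, the 4 vertices {0, 1, 5, 7} are pairwise adjacent, and any tree decomposition puts a clique entirely inside one bag — forcing width ≥ 3. The upper and lower bounds meet at 3, so that is the treewidth.

Treewidth 3.
Bags: B1 = {0, 4, 6, 7}  B2 = {0, 4, 5, 7}  B3 = {0, 4, 7, 8}  B4 = {0, 1, 5, 7}  B5 = {0, 3, 4, 7}  B6 = {0, 2, 4, 7}
Tree: B1–B2, B1–B3, B2–B4, B1–B5, B2–B6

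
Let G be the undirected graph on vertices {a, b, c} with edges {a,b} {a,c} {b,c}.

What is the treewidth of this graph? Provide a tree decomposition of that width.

Treewidth 2.
Bags: B1 = {a, b, c}
Tree: (single bag)

With just one bag of size 3, the width is 3 − 1 = 2, so tw(G) ≤ 2. For the lower bound, the 3 vertices {a, b, c} are pairwise adjacent, and any tree decomposition puts a clique entirely inside one bag — forcing width ≥ 2. Therefore the treewidth is 2.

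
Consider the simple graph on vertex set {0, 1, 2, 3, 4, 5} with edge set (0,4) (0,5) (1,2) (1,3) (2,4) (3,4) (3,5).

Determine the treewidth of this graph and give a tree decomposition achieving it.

Each bag holds 3 vertices, so the decomposition has width 2, which upper-bounds the treewidth. The edges 5–0–4–3–5 form a cycle, so G is not a tree and its treewidth is at least 2. The upper and lower bounds meet at 2, so that is the treewidth.

Treewidth 2.
Bags: B1 = {0, 3, 5}  B2 = {0, 3, 4}  B3 = {1, 3, 4}  B4 = {1, 2, 4}
Tree: B1–B2, B2–B3, B3–B4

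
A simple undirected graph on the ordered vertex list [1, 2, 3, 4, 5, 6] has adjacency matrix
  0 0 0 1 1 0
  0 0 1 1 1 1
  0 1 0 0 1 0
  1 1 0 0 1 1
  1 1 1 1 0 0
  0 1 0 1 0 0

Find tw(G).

A width-2 tree decomposition is:
Bags: B1 = {1, 4, 5}  B2 = {2, 4, 5}  B3 = {2, 4, 6}  B4 = {2, 3, 5}
Tree: B1–B2, B2–B3, B2–B4
Each bag holds 3 vertices, so the decomposition has width 2, which upper-bounds the treewidth. For the lower bound, the 3 vertices {1, 4, 5} are pairwise adjacent, and any tree decomposition puts a clique entirely inside one bag — forcing width ≥ 2. Hence tw(G) = 2 exactly.

2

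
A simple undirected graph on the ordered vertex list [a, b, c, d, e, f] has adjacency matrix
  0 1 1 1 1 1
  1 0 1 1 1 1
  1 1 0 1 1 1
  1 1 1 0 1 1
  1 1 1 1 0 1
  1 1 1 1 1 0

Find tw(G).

A width-5 tree decomposition is:
Bags: B1 = {a, b, c, d, e, f}
Tree: (single bag)
A single bag containing all 6 vertices is trivially a valid decomposition of width 5. Conversely, {a, b, c, d, e, f} is a clique of size 6, and the vertices of any clique must share a bag in every tree decomposition; so some bag has ≥ 6 vertices and tw(G) ≥ 5. Combining the bounds, tw(G) = 5.

5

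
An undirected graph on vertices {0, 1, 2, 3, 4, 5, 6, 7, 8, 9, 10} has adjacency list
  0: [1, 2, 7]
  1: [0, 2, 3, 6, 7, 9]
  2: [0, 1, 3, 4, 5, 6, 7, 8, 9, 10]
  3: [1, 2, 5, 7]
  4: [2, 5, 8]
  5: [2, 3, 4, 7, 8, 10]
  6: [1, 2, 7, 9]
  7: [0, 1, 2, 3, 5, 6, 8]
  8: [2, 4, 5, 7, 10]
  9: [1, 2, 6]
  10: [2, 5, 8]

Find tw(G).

3

A width-3 tree decomposition is:
Bags: B1 = {1, 2, 3, 7}  B2 = {2, 3, 5, 7}  B3 = {1, 2, 6, 7}  B4 = {1, 2, 6, 9}  B5 = {2, 5, 7, 8}  B6 = {2, 4, 5, 8}  B7 = {2, 5, 8, 10}  B8 = {0, 1, 2, 7}
Tree: B1–B2, B1–B3, B3–B4, B2–B5, B5–B6, B6–B7, B1–B8
Each bag holds 4 vertices, so the decomposition has width 3, which upper-bounds the treewidth. For the lower bound, the 4 vertices {1, 2, 6, 9} are pairwise adjacent, and any tree decomposition puts a clique entirely inside one bag — forcing width ≥ 3. Hence tw(G) = 3 exactly.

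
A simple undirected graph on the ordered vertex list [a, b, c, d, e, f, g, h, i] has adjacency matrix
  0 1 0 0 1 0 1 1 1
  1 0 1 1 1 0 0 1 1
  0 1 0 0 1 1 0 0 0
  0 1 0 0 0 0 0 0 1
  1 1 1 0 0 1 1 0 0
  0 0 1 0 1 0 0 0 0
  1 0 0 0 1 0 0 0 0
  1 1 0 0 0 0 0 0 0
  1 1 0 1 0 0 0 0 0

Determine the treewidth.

A width-2 tree decomposition is:
Bags: B1 = {b, c, e}  B2 = {c, e, f}  B3 = {a, b, e}  B4 = {a, b, h}  B5 = {a, b, i}  B6 = {b, d, i}  B7 = {a, e, g}
Tree: B1–B2, B1–B3, B3–B4, B4–B5, B5–B6, B3–B7
Every bag has size at most 3, so the width is 3 − 1 = 2 and tw(G) ≤ 2. On the other hand G contains the 3-clique {a, e, g}. A clique must lie in a single bag of any decomposition, so no decomposition can have width below 2. Hence tw(G) = 2 exactly.

2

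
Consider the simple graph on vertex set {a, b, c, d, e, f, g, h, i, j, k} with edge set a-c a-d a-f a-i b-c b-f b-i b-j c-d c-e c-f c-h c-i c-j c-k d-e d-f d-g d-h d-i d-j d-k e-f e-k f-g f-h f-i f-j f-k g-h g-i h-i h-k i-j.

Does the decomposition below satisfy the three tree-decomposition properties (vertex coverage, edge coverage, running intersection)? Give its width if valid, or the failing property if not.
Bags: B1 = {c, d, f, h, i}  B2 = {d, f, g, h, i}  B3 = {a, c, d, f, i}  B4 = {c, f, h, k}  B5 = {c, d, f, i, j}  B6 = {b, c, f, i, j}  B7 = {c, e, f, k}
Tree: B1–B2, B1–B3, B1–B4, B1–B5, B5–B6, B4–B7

No — edge (d,k) lies in no bag.

A tree decomposition must satisfy three properties: every vertex lies in some bag; for every edge, both endpoints lie together in some bag; and for every vertex, the bags containing it form a connected subtree. Here edge (d,k) lies in no bag, so the decomposition is invalid.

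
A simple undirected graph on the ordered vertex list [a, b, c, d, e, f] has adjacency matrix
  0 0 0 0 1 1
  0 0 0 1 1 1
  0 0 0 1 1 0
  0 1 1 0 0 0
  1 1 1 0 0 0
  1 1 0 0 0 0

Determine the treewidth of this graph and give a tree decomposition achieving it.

Treewidth 2.
Bags: B1 = {b, c, d}  B2 = {b, c, e}  B3 = {b, e, f}  B4 = {a, e, f}
Tree: B1–B2, B2–B3, B3–B4

Every bag has size at most 3, so the width is 3 − 1 = 2 and tw(G) ≤ 2. For the lower bound, G contains the cycle d–c–e–b–d, so G is not a forest; only forests have treewidth ≤ 1, hence tw(G) ≥ 2. Combining the bounds, tw(G) = 2.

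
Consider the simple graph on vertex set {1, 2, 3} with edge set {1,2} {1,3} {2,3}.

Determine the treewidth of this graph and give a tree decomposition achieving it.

With just one bag of size 3, the width is 3 − 1 = 2, so tw(G) ≤ 2. On the other hand G contains the 3-clique {1, 2, 3}. A clique must lie in a single bag of any decomposition, so no decomposition can have width below 2. Combining the bounds, tw(G) = 2.

Treewidth 2.
One optimal decomposition is:
Bags: B1 = {1, 2, 3}
Tree: (single bag)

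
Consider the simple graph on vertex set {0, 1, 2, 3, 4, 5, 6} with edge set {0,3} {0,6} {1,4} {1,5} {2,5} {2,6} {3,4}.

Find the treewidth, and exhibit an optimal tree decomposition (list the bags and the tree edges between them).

Every bag has size at most 3, so the width is 3 − 1 = 2 and tw(G) ≤ 2. Since 6–2–5–1–4–3–0–6 is a cycle in G, G is not acyclic. Forests are exactly the graphs of treewidth ≤ 1, so tw(G) ≥ 2. Combining the bounds, tw(G) = 2.

Treewidth 2.
Bags: B1 = {2, 5, 6}  B2 = {1, 5, 6}  B3 = {1, 4, 6}  B4 = {3, 4, 6}  B5 = {0, 3, 6}
Tree: B1–B2, B2–B3, B3–B4, B4–B5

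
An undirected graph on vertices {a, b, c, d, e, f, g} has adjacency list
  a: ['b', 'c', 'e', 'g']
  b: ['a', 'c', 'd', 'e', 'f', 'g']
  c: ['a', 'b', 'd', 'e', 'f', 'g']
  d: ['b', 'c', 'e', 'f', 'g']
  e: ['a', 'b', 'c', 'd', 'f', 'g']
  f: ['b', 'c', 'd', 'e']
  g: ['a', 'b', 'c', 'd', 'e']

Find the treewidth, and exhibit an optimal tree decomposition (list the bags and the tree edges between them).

Treewidth 4.
Bags: B1 = {a, b, c, e, g}  B2 = {b, c, d, e, g}  B3 = {b, c, d, e, f}
Tree: B1–B2, B2–B3

The largest bag has 5 vertices, giving width 4; this decomposition certifies tw(G) ≤ 4. For the lower bound, the 5 vertices {b, c, d, e, g} are pairwise adjacent, and any tree decomposition puts a clique entirely inside one bag — forcing width ≥ 4. The upper and lower bounds meet at 4, so that is the treewidth.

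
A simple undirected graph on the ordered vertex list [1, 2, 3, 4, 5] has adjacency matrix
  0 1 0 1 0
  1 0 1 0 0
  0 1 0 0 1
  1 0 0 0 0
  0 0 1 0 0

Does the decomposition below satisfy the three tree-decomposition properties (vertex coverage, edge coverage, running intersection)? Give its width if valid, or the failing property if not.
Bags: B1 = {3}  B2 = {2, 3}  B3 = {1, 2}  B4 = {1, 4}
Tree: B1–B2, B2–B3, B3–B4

No — vertex 5 appears in no bag.

A tree decomposition must satisfy three properties: every vertex lies in some bag; for every edge, both endpoints lie together in some bag; and for every vertex, the bags containing it form a connected subtree. Here vertex 5 appears in no bag, so the decomposition is invalid.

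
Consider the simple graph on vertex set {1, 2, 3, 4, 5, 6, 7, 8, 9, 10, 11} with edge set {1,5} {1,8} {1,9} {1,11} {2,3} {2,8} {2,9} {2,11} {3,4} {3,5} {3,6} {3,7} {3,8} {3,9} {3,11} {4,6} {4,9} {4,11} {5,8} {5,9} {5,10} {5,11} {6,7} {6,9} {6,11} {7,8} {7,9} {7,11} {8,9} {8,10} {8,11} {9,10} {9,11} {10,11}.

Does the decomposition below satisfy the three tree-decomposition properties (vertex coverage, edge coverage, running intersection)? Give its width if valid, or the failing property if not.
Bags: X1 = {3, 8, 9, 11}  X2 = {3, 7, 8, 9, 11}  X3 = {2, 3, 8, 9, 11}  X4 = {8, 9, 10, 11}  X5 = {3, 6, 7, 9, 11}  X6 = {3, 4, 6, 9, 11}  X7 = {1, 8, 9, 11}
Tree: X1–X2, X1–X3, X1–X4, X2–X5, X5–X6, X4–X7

No — vertex 5 appears in no bag.

A tree decomposition must satisfy three properties: every vertex lies in some bag; for every edge, both endpoints lie together in some bag; and for every vertex, the bags containing it form a connected subtree. Here vertex 5 appears in no bag, so the decomposition is invalid.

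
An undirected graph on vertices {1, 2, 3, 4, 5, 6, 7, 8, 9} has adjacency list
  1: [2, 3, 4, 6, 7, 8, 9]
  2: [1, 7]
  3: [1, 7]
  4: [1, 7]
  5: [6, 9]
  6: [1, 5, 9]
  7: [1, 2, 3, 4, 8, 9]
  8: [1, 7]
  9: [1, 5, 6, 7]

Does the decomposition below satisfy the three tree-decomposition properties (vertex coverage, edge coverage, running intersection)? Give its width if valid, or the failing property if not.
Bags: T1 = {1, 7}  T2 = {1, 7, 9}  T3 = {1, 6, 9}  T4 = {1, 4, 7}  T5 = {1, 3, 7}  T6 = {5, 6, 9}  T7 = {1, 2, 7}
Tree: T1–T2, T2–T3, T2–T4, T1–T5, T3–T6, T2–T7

A tree decomposition must satisfy three properties: every vertex lies in some bag; for every edge, both endpoints lie together in some bag; and for every vertex, the bags containing it form a connected subtree. Here vertex 8 appears in no bag, so the decomposition is invalid.

No — vertex 8 appears in no bag.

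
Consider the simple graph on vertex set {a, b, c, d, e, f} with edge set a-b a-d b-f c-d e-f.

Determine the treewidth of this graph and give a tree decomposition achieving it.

Treewidth 1.
One such decomposition:
Bags: B1 = {c, d}  B2 = {a, d}  B3 = {a, b}  B4 = {b, f}  B5 = {e, f}
Tree: B1–B2, B2–B3, B3–B4, B4–B5

Each bag holds 2 vertices, so the decomposition has width 1, which upper-bounds the treewidth. G has an edge, so its treewidth is at least 1. Combining the bounds, tw(G) = 1.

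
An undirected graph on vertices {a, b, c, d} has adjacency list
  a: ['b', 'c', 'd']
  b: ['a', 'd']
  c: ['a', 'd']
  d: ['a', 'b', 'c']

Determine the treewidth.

A width-2 tree decomposition is:
Bags: B1 = {a, b, d}  B2 = {a, c, d}
Tree: B1–B2
Every bag has size at most 3, so the width is 3 − 1 = 2 and tw(G) ≤ 2. On the other hand G contains the 3-clique {a, c, d}. A clique must lie in a single bag of any decomposition, so no decomposition can have width below 2. Hence tw(G) = 2 exactly.

2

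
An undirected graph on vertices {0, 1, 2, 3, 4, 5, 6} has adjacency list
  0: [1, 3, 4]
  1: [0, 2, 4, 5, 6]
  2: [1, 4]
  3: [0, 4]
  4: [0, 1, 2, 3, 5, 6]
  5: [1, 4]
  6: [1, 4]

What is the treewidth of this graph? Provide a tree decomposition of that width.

Treewidth 2.
One optimal decomposition is:
Bags: B1 = {1, 2, 4}  B2 = {0, 1, 4}  B3 = {0, 3, 4}  B4 = {1, 4, 6}  B5 = {1, 4, 5}
Tree: B1–B2, B2–B3, B1–B4, B2–B5

The largest bag has 3 vertices, giving width 2; this decomposition certifies tw(G) ≤ 2. Conversely, {0, 1, 4} is a clique of size 3, and the vertices of any clique must share a bag in every tree decomposition; so some bag has ≥ 3 vertices and tw(G) ≥ 2. Therefore the treewidth is 2.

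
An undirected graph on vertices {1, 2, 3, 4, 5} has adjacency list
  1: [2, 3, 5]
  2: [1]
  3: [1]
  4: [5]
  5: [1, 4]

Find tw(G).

A width-1 tree decomposition is:
Bags: B1 = {1, 3}  B2 = {1, 5}  B3 = {4, 5}  B4 = {1, 2}
Tree: B1–B2, B2–B3, B1–B4
Each bag holds 2 vertices, so the decomposition has width 1, which upper-bounds the treewidth. G has an edge, so its treewidth is at least 1. Hence tw(G) = 1 exactly.

1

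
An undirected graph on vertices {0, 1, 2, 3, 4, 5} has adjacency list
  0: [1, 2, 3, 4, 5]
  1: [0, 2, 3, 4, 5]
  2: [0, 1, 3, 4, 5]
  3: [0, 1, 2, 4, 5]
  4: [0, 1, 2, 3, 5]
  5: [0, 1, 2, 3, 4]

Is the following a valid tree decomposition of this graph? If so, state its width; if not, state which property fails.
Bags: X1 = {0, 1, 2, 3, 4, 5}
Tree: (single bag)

Checking the three conditions: (i) the bags cover all of {0, 1, 2, 3, 4, 5}; (ii) for each edge, some bag contains both endpoints; (iii) the bags containing any fixed vertex form a subtree. All hold, so the decomposition is valid with width 6 − 1 = 5.

Yes; width 5.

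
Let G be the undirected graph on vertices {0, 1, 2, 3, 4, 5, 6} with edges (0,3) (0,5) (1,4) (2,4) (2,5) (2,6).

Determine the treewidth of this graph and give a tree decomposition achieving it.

Every bag has size at most 2, so the width is 2 − 1 = 1 and tw(G) ≤ 1. G has an edge, so its treewidth is at least 1. Therefore the treewidth is 1.

Treewidth 1.
One such decomposition:
Bags: B1 = {0, 5}  B2 = {2, 5}  B3 = {0, 3}  B4 = {2, 4}  B5 = {1, 4}  B6 = {2, 6}
Tree: B1–B2, B1–B3, B2–B4, B4–B5, B4–B6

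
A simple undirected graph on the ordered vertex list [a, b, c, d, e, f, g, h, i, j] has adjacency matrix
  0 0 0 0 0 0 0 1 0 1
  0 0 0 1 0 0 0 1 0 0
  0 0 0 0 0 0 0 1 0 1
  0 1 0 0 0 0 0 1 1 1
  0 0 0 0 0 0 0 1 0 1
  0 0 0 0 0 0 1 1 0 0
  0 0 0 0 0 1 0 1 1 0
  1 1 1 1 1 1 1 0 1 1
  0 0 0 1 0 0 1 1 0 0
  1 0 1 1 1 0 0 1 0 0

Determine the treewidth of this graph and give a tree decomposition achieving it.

Treewidth 2.
Bags: B1 = {d, h, j}  B2 = {d, h, i}  B3 = {b, d, h}  B4 = {e, h, j}  B5 = {c, h, j}  B6 = {g, h, i}  B7 = {a, h, j}  B8 = {f, g, h}
Tree: B1–B2, B2–B3, B1–B4, B4–B5, B2–B6, B5–B7, B6–B8

The largest bag has 3 vertices, giving width 2; this decomposition certifies tw(G) ≤ 2. On the other hand G contains the 3-clique {f, g, h}. A clique must lie in a single bag of any decomposition, so no decomposition can have width below 2. Combining the bounds, tw(G) = 2.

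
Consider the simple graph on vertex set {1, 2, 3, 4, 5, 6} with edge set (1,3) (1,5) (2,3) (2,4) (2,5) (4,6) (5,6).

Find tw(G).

2

A width-2 tree decomposition is:
Bags: B1 = {2, 4, 6}  B2 = {2, 5, 6}  B3 = {2, 3, 5}  B4 = {1, 3, 5}
Tree: B1–B2, B2–B3, B3–B4
The largest bag has 3 vertices, giving width 2; this decomposition certifies tw(G) ≤ 2. Since 4–6–5–2–4 is a cycle in G, G is not acyclic. Forests are exactly the graphs of treewidth ≤ 1, so tw(G) ≥ 2. The upper and lower bounds meet at 2, so that is the treewidth.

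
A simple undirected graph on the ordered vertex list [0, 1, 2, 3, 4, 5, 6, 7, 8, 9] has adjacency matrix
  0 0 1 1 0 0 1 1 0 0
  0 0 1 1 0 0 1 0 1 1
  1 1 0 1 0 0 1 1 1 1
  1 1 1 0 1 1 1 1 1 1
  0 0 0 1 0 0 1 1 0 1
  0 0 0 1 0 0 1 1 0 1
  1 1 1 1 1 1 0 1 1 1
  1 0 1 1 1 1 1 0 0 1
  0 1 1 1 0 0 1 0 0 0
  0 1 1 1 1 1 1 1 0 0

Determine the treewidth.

4

A width-4 tree decomposition is:
Bags: B1 = {2, 3, 6, 7, 9}  B2 = {1, 2, 3, 6, 9}  B3 = {3, 5, 6, 7, 9}  B4 = {3, 4, 6, 7, 9}  B5 = {1, 2, 3, 6, 8}  B6 = {0, 2, 3, 6, 7}
Tree: B1–B2, B1–B3, B1–B4, B2–B5, B1–B6
Each bag holds 5 vertices, so the decomposition has width 4, which upper-bounds the treewidth. On the other hand G contains the 5-clique {0, 2, 3, 6, 7}. A clique must lie in a single bag of any decomposition, so no decomposition can have width below 4. Combining the bounds, tw(G) = 4.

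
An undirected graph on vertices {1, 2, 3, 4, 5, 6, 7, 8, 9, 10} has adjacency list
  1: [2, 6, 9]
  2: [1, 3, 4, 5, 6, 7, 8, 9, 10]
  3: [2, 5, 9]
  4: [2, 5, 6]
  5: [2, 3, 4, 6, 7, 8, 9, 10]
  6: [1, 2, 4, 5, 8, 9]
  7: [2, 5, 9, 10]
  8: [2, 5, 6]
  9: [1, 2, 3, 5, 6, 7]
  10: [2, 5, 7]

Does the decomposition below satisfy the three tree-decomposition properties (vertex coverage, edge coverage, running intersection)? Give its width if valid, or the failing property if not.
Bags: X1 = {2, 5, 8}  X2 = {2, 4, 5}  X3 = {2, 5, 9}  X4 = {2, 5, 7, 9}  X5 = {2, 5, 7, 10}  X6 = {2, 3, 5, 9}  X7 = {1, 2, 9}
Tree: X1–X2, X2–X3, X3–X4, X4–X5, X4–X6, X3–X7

A tree decomposition must satisfy three properties: every vertex lies in some bag; for every edge, both endpoints lie together in some bag; and for every vertex, the bags containing it form a connected subtree. Here vertex 6 appears in no bag, so the decomposition is invalid.

No — vertex 6 appears in no bag.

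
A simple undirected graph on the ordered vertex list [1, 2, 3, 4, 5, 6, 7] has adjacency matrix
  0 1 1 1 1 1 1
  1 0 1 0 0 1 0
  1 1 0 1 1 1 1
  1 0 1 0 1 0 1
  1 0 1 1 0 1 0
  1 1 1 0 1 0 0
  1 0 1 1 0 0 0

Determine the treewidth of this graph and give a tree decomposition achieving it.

Treewidth 3.
Bags: B1 = {1, 3, 4, 5}  B2 = {1, 3, 5, 6}  B3 = {1, 2, 3, 6}  B4 = {1, 3, 4, 7}
Tree: B1–B2, B2–B3, B1–B4

Every bag has size at most 4, so the width is 4 − 1 = 3 and tw(G) ≤ 3. Conversely, {1, 2, 3, 6} is a clique of size 4, and the vertices of any clique must share a bag in every tree decomposition; so some bag has ≥ 4 vertices and tw(G) ≥ 3. Therefore the treewidth is 3.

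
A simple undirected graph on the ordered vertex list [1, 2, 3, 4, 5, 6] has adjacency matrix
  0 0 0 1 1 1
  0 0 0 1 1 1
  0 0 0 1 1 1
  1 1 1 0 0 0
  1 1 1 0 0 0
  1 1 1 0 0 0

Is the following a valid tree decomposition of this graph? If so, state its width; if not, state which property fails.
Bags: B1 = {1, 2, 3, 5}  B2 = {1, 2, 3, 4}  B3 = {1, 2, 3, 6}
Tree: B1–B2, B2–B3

Checking the three conditions: (i) the bags cover all of {1, 2, 3, 4, 5, 6}; (ii) for each edge, some bag contains both endpoints; (iii) the bags containing any fixed vertex form a subtree. All hold, so the decomposition is valid with width 4 − 1 = 3.

Yes; width 3.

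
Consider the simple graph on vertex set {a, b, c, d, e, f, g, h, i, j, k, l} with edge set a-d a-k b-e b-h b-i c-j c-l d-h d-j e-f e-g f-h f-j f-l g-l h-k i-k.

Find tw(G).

3

A width-3 tree decomposition is:
Bags: B1 = {a, d, i, k}  B2 = {d, h, i, k}  B3 = {b, d, h, i}  B4 = {b, d, h, j}  B5 = {b, f, h, j}  B6 = {b, e, f, j}  B7 = {c, e, f, j}  B8 = {c, e, f, l}  B9 = {c, e, g, l}
Tree: B1–B2, B2–B3, B3–B4, B4–B5, B5–B6, B6–B7, B7–B8, B8–B9
Every bag has size at most 4, so the width is 4 − 1 = 3 and tw(G) ≤ 3. For the lower bound: the 4 vertex sets {a,i,k}, {d}, {h}, {b,e,f,j} are disjoint, each induces a connected subgraph, and every pair is joined by at least one edge of G. Contracting each set to a single vertex therefore yields K_{4} as a minor, and since treewidth is minor-monotone, tw(G) ≥ tw(K_{4}) = 3. The upper and lower bounds meet at 3, so that is the treewidth.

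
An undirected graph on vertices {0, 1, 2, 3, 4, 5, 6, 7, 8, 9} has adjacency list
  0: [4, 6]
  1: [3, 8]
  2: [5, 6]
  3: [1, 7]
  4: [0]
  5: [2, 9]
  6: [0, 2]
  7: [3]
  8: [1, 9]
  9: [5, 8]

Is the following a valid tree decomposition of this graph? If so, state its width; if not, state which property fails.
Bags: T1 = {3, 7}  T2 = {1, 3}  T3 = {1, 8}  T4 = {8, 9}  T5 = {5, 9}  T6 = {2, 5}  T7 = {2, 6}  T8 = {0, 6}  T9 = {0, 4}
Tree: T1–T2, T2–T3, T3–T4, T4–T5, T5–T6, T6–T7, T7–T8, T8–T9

Yes; width 1.

Vertex coverage: the bags together contain {0, 1, 2, 3, 4, 5, 6, 7, 8, 9}, the full vertex set. Edge coverage: each edge of G has both endpoints in at least one bag. Running intersection: for every vertex, the bags containing it form a connected subtree. All three properties hold, so this is a valid tree decomposition of width max|bag| − 1 = 1, and hence tw(G) ≤ 1.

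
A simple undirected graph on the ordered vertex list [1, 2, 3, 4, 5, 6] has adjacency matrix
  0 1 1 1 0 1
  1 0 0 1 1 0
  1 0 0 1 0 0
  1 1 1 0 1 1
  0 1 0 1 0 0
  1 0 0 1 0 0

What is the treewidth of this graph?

2

A width-2 tree decomposition is:
Bags: B1 = {1, 2, 4}  B2 = {1, 3, 4}  B3 = {2, 4, 5}  B4 = {1, 4, 6}
Tree: B1–B2, B1–B3, B1–B4
The largest bag has 3 vertices, giving width 2; this decomposition certifies tw(G) ≤ 2. For the lower bound, the 3 vertices {1, 2, 4} are pairwise adjacent, and any tree decomposition puts a clique entirely inside one bag — forcing width ≥ 2. Hence tw(G) = 2 exactly.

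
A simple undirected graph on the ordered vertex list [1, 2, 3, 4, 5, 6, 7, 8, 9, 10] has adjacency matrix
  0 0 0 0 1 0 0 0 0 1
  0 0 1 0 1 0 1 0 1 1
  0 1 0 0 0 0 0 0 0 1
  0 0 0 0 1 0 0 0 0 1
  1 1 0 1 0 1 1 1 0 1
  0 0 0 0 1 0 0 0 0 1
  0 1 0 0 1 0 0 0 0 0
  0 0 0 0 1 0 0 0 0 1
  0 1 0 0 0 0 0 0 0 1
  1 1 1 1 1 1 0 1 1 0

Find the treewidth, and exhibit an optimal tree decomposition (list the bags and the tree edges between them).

Treewidth 2.
Bags: B1 = {2, 5, 10}  B2 = {2, 3, 10}  B3 = {2, 5, 7}  B4 = {5, 8, 10}  B5 = {5, 6, 10}  B6 = {2, 9, 10}  B7 = {1, 5, 10}  B8 = {4, 5, 10}
Tree: B1–B2, B1–B3, B1–B4, B4–B5, B1–B6, B1–B7, B4–B8

The largest bag has 3 vertices, giving width 2; this decomposition certifies tw(G) ≤ 2. Conversely, {2, 9, 10} is a clique of size 3, and the vertices of any clique must share a bag in every tree decomposition; so some bag has ≥ 3 vertices and tw(G) ≥ 2. Hence tw(G) = 2 exactly.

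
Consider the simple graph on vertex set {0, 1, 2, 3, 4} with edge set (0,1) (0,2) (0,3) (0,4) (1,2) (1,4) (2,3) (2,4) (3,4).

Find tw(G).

3

A width-3 tree decomposition is:
Bags: B1 = {0, 2, 3, 4}  B2 = {0, 1, 2, 4}
Tree: B1–B2
Every bag has size at most 4, so the width is 4 − 1 = 3 and tw(G) ≤ 3. Conversely, {0, 1, 2, 4} is a clique of size 4, and the vertices of any clique must share a bag in every tree decomposition; so some bag has ≥ 4 vertices and tw(G) ≥ 3. Therefore the treewidth is 3.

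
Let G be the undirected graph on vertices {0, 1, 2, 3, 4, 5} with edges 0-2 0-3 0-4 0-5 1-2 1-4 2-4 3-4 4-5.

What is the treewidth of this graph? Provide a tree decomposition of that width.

Every bag has size at most 3, so the width is 3 − 1 = 2 and tw(G) ≤ 2. Conversely, {0, 2, 4} is a clique of size 3, and the vertices of any clique must share a bag in every tree decomposition; so some bag has ≥ 3 vertices and tw(G) ≥ 2. The upper and lower bounds meet at 2, so that is the treewidth.

Treewidth 2.
One such decomposition:
Bags: B1 = {0, 2, 4}  B2 = {0, 3, 4}  B3 = {1, 2, 4}  B4 = {0, 4, 5}
Tree: B1–B2, B1–B3, B2–B4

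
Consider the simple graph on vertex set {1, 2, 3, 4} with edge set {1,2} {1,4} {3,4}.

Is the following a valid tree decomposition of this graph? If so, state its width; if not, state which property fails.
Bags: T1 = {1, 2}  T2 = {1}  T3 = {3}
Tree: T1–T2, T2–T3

A tree decomposition must satisfy three properties: every vertex lies in some bag; for every edge, both endpoints lie together in some bag; and for every vertex, the bags containing it form a connected subtree. Here vertex 4 appears in no bag, so the decomposition is invalid.

No — vertex 4 appears in no bag.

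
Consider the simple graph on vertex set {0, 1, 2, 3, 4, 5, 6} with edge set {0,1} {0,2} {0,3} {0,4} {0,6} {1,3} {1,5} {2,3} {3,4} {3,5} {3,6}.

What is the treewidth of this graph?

2

A width-2 tree decomposition is:
Bags: B1 = {0, 1, 3}  B2 = {1, 3, 5}  B3 = {0, 2, 3}  B4 = {0, 3, 6}  B5 = {0, 3, 4}
Tree: B1–B2, B1–B3, B3–B4, B1–B5
Every bag has size at most 3, so the width is 3 − 1 = 2 and tw(G) ≤ 2. For the lower bound, the 3 vertices {0, 1, 3} are pairwise adjacent, and any tree decomposition puts a clique entirely inside one bag — forcing width ≥ 2. Hence tw(G) = 2 exactly.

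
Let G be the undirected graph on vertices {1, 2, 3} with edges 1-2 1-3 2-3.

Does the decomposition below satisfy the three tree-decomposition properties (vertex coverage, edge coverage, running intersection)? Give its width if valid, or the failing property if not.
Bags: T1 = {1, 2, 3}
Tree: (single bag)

Yes; width 2.

Every vertex of G appears in some bag (union = {1, 2, 3}); every edge is covered by a bag; and for each vertex v the set of bags containing v is connected in the bag tree. The decomposition is therefore valid. The largest bag has 3 vertices, so the width is 2.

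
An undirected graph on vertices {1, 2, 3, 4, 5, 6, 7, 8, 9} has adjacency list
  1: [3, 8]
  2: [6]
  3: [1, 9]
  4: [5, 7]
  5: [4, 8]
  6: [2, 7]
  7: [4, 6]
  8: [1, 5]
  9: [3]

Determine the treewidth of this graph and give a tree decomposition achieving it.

Treewidth 1.
Bags: B1 = {2, 6}  B2 = {6, 7}  B3 = {4, 7}  B4 = {4, 5}  B5 = {5, 8}  B6 = {1, 8}  B7 = {1, 3}  B8 = {3, 9}
Tree: B1–B2, B2–B3, B3–B4, B4–B5, B5–B6, B6–B7, B7–B8

Every bag has size at most 2, so the width is 2 − 1 = 1 and tw(G) ≤ 1. G has an edge, so its treewidth is at least 1. The upper and lower bounds meet at 1, so that is the treewidth.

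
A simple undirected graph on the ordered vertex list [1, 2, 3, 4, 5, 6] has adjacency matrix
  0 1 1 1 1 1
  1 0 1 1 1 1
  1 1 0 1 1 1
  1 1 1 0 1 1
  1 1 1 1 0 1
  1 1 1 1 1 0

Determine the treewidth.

A width-5 tree decomposition is:
Bags: B1 = {1, 2, 3, 4, 5, 6}
Tree: (single bag)
A single bag containing all 6 vertices is trivially a valid decomposition of width 5. On the other hand G contains the 6-clique {1, 2, 3, 4, 5, 6}. A clique must lie in a single bag of any decomposition, so no decomposition can have width below 5. Hence tw(G) = 5 exactly.

5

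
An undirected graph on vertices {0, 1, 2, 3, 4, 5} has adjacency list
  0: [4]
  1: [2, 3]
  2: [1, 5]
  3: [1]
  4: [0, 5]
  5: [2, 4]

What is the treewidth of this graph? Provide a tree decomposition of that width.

Each bag holds 2 vertices, so the decomposition has width 1, which upper-bounds the treewidth. Since G has at least one edge (e.g. 3–1), it is not an edgeless graph, so tw(G) ≥ 1. Combining the bounds, tw(G) = 1.

Treewidth 1.
One optimal decomposition is:
Bags: B1 = {1, 3}  B2 = {1, 2}  B3 = {2, 5}  B4 = {4, 5}  B5 = {0, 4}
Tree: B1–B2, B2–B3, B3–B4, B4–B5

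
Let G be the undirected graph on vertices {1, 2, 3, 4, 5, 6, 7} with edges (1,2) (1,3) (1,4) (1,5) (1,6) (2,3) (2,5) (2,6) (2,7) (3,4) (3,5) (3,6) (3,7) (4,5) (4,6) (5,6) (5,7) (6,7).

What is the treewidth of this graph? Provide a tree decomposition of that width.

Treewidth 4.
Bags: B1 = {2, 3, 5, 6, 7}  B2 = {1, 2, 3, 5, 6}  B3 = {1, 3, 4, 5, 6}
Tree: B1–B2, B2–B3

Each bag holds 5 vertices, so the decomposition has width 4, which upper-bounds the treewidth. On the other hand G contains the 5-clique {1, 2, 3, 5, 6}. A clique must lie in a single bag of any decomposition, so no decomposition can have width below 4. The upper and lower bounds meet at 4, so that is the treewidth.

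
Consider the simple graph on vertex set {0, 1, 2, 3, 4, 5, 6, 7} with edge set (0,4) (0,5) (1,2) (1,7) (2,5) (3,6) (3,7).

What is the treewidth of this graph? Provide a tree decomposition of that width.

The largest bag has 2 vertices, giving width 1; this decomposition certifies tw(G) ≤ 1. Any graph with an edge has treewidth ≥ 1, and G has the edge 4–0. Therefore the treewidth is 1.

Treewidth 1.
One such decomposition:
Bags: B1 = {0, 4}  B2 = {0, 5}  B3 = {2, 5}  B4 = {1, 2}  B5 = {1, 7}  B6 = {3, 7}  B7 = {3, 6}
Tree: B1–B2, B2–B3, B3–B4, B4–B5, B5–B6, B6–B7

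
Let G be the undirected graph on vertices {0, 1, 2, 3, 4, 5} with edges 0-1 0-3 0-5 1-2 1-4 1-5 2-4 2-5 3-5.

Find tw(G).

A width-2 tree decomposition is:
Bags: B1 = {0, 3, 5}  B2 = {0, 1, 5}  B3 = {1, 2, 5}  B4 = {1, 2, 4}
Tree: B1–B2, B2–B3, B3–B4
Every bag has size at most 3, so the width is 3 − 1 = 2 and tw(G) ≤ 2. Conversely, {0, 1, 5} is a clique of size 3, and the vertices of any clique must share a bag in every tree decomposition; so some bag has ≥ 3 vertices and tw(G) ≥ 2. Hence tw(G) = 2 exactly.

2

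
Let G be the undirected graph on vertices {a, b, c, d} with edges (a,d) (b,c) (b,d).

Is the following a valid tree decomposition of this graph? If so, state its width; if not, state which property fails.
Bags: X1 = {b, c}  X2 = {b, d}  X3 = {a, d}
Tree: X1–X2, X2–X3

Yes; width 1.

Vertex coverage: the bags together contain {a, b, c, d}, the full vertex set. Edge coverage: each edge of G has both endpoints in at least one bag. Running intersection: for every vertex, the bags containing it form a connected subtree. All three properties hold, so this is a valid tree decomposition of width max|bag| − 1 = 1, and hence tw(G) ≤ 1.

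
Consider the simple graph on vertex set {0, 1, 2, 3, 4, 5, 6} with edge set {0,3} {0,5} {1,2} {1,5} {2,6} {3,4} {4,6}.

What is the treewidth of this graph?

2

A width-2 tree decomposition is:
Bags: B1 = {0, 3, 4}  B2 = {0, 4, 5}  B3 = {1, 4, 5}  B4 = {1, 2, 4}  B5 = {2, 4, 6}
Tree: B1–B2, B2–B3, B3–B4, B4–B5
The largest bag has 3 vertices, giving width 2; this decomposition certifies tw(G) ≤ 2. The edges 4–3–0–5–1–2–6–4 form a cycle, so G is not a tree and its treewidth is at least 2. Therefore the treewidth is 2.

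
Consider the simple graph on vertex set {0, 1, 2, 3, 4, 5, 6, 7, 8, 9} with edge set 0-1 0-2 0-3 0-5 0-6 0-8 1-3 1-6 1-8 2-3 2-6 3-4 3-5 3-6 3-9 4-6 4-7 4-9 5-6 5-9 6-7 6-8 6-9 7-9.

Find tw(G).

A width-3 tree decomposition is:
Bags: B1 = {0, 2, 3, 6}  B2 = {0, 3, 5, 6}  B3 = {3, 5, 6, 9}  B4 = {3, 4, 6, 9}  B5 = {0, 1, 3, 6}  B6 = {0, 1, 6, 8}  B7 = {4, 6, 7, 9}
Tree: B1–B2, B2–B3, B3–B4, B2–B5, B5–B6, B4–B7
The largest bag has 4 vertices, giving width 3; this decomposition certifies tw(G) ≤ 3. On the other hand G contains the 4-clique {0, 1, 6, 8}. A clique must lie in a single bag of any decomposition, so no decomposition can have width below 3. Hence tw(G) = 3 exactly.

3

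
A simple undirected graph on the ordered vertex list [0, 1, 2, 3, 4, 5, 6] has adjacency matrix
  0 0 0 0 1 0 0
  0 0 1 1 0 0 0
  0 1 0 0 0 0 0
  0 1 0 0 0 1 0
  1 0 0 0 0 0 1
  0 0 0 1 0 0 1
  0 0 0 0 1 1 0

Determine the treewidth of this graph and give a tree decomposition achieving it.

Treewidth 1.
Bags: B1 = {1, 2}  B2 = {1, 3}  B3 = {3, 5}  B4 = {5, 6}  B5 = {4, 6}  B6 = {0, 4}
Tree: B1–B2, B2–B3, B3–B4, B4–B5, B5–B6

Each bag holds 2 vertices, so the decomposition has width 1, which upper-bounds the treewidth. Any graph with an edge has treewidth ≥ 1, and G has the edge 2–1. Combining the bounds, tw(G) = 1.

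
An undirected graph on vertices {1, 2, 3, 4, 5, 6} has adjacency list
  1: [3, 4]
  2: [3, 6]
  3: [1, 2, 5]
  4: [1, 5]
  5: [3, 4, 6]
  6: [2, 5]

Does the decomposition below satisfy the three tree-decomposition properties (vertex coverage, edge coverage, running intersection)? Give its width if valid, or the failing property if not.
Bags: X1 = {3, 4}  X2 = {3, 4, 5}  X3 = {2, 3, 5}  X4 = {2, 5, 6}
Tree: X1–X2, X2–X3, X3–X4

A tree decomposition must satisfy three properties: every vertex lies in some bag; for every edge, both endpoints lie together in some bag; and for every vertex, the bags containing it form a connected subtree. Here vertex 1 appears in no bag, so the decomposition is invalid.

No — vertex 1 appears in no bag.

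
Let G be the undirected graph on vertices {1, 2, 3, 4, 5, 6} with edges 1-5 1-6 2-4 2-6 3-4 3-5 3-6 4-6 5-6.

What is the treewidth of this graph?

A width-2 tree decomposition is:
Bags: B1 = {3, 5, 6}  B2 = {3, 4, 6}  B3 = {1, 5, 6}  B4 = {2, 4, 6}
Tree: B1–B2, B1–B3, B2–B4
Every bag has size at most 3, so the width is 3 − 1 = 2 and tw(G) ≤ 2. For the lower bound, the 3 vertices {1, 5, 6} are pairwise adjacent, and any tree decomposition puts a clique entirely inside one bag — forcing width ≥ 2. Therefore the treewidth is 2.

2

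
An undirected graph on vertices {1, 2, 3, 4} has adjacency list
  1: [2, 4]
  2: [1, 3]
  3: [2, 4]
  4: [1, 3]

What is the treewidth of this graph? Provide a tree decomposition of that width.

Every bag has size at most 3, so the width is 3 − 1 = 2 and tw(G) ≤ 2. For the lower bound, G contains the cycle 1–2–3–4–1, so G is not a forest; only forests have treewidth ≤ 1, hence tw(G) ≥ 2. The upper and lower bounds meet at 2, so that is the treewidth.

Treewidth 2.
One optimal decomposition is:
Bags: B1 = {1, 2, 3}  B2 = {1, 3, 4}
Tree: B1–B2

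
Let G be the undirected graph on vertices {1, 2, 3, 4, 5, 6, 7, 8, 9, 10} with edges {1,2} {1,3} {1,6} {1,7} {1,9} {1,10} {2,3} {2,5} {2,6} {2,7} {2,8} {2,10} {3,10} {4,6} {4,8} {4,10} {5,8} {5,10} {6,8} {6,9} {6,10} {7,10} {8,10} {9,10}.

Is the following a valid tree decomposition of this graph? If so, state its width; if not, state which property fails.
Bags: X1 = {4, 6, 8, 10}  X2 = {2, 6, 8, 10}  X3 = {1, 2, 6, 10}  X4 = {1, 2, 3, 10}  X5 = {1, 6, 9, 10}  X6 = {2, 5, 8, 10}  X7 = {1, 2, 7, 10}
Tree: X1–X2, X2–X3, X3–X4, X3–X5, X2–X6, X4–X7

Yes; width 3.

Vertex coverage: the bags together contain {1, 2, 3, 4, 5, 6, 7, 8, 9, 10}, the full vertex set. Edge coverage: each edge of G has both endpoints in at least one bag. Running intersection: for every vertex, the bags containing it form a connected subtree. All three properties hold, so this is a valid tree decomposition of width max|bag| − 1 = 3, and hence tw(G) ≤ 3.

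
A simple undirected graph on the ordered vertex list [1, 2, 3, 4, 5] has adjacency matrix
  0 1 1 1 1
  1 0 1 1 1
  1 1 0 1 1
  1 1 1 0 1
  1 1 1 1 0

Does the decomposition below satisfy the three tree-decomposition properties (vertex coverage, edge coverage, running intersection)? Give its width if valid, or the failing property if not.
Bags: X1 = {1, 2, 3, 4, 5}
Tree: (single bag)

Checking the three conditions: (i) the bags cover all of {1, 2, 3, 4, 5}; (ii) for each edge, some bag contains both endpoints; (iii) the bags containing any fixed vertex form a subtree. All hold, so the decomposition is valid with width 5 − 1 = 4.

Yes; width 4.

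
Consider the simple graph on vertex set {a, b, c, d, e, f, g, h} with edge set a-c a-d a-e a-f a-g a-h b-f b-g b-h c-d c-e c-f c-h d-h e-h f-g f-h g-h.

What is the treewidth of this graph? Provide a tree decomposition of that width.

Every bag has size at most 4, so the width is 4 − 1 = 3 and tw(G) ≤ 3. Conversely, {a, f, g, h} is a clique of size 4, and the vertices of any clique must share a bag in every tree decomposition; so some bag has ≥ 4 vertices and tw(G) ≥ 3. Therefore the treewidth is 3.

Treewidth 3.
One such decomposition:
Bags: B1 = {a, c, f, h}  B2 = {a, f, g, h}  B3 = {a, c, d, h}  B4 = {a, c, e, h}  B5 = {b, f, g, h}
Tree: B1–B2, B1–B3, B1–B4, B2–B5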